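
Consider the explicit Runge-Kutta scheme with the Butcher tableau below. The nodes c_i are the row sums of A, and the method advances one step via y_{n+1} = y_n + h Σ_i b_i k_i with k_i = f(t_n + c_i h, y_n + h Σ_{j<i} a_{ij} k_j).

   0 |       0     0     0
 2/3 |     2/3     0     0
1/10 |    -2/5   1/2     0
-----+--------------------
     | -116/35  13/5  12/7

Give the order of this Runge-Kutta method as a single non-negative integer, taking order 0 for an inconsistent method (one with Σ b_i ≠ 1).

b = (-116/35, 13/5, 12/7)
c = (0, 2/3, 1/10)
Ac = (0, 0, 1/3)
Σ b_i: (-116/35)·1 + 13/5·1 + 12/7·1 = 1 ✓
b·c: 13/5·2/3 + 12/7·1/10 = 40/21 ≠ 1/2 ⇒ order 1.

1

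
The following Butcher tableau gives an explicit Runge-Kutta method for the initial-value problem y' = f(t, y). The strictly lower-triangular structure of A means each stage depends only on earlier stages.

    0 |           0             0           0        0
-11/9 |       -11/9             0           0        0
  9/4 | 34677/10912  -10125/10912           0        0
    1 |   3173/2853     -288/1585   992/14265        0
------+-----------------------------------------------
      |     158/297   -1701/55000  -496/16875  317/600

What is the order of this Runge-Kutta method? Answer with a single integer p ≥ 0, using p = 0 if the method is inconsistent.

4

b = (158/297, -1701/55000, -496/16875, 317/600)
c = (0, -11/9, 9/4, 1)
Ac = (0, 0, 1125/992, 120/317)
Σ b_i: 158/297·1 + (-1701/55000)·1 + (-496/16875)·1 + 317/600·1 = 1 ✓
b·c: (-1701/55000)·(-11/9) + (-496/16875)·9/4 + 317/600·1 = 1/2 ✓
b·c²: (-1701/55000)·121/81 + (-496/16875)·81/16 + 317/600·1 = 1/3 ✓
b·Ac: (-496/16875)·1125/992 + 317/600·120/317 = 1/6 ✓
b·c³: (-1701/55000)·(-1331/729) + (-496/16875)·729/64 + 317/600·1 = 1/4 ✓
b·(c∘Ac): (-496/16875)·10125/3968 + 317/600·120/317 = 1/8 ✓
b·Ac²: (-496/16875)·(-1375/992) + 317/600·230/2853 = 1/12 ✓
b·A²c: 317/600·25/317 = 1/24 ✓; 4 stages ⇒ order 4.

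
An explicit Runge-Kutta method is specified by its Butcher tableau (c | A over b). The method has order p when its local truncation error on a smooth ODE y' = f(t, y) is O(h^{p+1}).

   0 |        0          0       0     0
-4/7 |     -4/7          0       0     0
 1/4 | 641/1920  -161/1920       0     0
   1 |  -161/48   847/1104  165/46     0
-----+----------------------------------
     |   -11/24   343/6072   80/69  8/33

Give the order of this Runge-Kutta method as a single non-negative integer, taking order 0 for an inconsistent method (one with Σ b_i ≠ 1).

b = (-11/24, 343/6072, 80/69, 8/33)
c = (0, -4/7, 1/4, 1)
Ac = (0, 0, 23/480, 11/24)
Σ b_i: (-11/24)·1 + 343/6072·1 + 80/69·1 + 8/33·1 = 1 ✓
b·c: 343/6072·(-4/7) + 80/69·1/4 + 8/33·1 = 1/2 ✓
b·c²: 343/6072·16/49 + 80/69·1/16 + 8/33·1 = 1/3 ✓
b·Ac: 80/69·23/480 + 8/33·11/24 = 1/6 ✓
b·c³: 343/6072·(-64/343) + 80/69·1/64 + 8/33·1 = 1/4 ✓
b·(c∘Ac): 80/69·23/1920 + 8/33·11/24 = 1/8 ✓
b·Ac²: 80/69·(-23/840) + 8/33·319/672 = 1/12 ✓
b·A²c: 8/33·11/64 = 1/24 ✓; 4 stages ⇒ order 4.

4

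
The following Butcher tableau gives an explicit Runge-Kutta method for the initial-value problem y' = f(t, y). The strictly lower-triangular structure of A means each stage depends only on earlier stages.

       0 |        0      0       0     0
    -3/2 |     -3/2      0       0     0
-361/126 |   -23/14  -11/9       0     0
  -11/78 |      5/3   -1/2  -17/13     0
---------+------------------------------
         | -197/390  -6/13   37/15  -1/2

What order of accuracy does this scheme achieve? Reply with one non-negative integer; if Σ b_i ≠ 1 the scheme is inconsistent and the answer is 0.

b = (-197/390, -6/13, 37/15, -1/2)
c = (0, -3/2, -361/126, -11/78)
Ac = (0, 0, 11/6, 14731/3276)
Σ b_i: (-197/390)·1 + (-6/13)·1 + 37/15·1 + (-1/2)·1 = 1 ✓
b·c: (-6/13)·(-3/2) + 37/15·(-361/126) + (-1/2)·(-11/78) = -309797/49140 ≠ 1/2 ⇒ order 1.

1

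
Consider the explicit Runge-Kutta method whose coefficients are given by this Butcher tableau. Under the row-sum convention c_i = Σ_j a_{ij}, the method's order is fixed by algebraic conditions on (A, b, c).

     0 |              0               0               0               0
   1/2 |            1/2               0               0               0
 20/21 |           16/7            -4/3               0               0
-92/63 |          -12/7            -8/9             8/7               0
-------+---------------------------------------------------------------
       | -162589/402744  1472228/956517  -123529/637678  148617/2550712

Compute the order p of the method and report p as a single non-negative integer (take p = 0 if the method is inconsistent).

b = (-162589/402744, 1472228/956517, -123529/637678, 148617/2550712)
c = (0, 1/2, 20/21, -92/63)
Ac = (0, 0, -2/3, 284/441)
Σ b_i: (-162589/402744)·1 + 1472228/956517·1 + (-123529/637678)·1 + 148617/2550712·1 = 1 ✓
b·c: 1472228/956517·1/2 + (-123529/637678)·20/21 + 148617/2550712·(-92/63) = 1/2 ✓
b·c²: 1472228/956517·1/4 + (-123529/637678)·400/441 + 148617/2550712·8464/3969 = 1/3 ✓
b·Ac: (-123529/637678)·(-2/3) + 148617/2550712·284/441 = 1/6 ✓
b·c³: 1472228/956517·1/8 + (-123529/637678)·8000/9261 + 148617/2550712·(-778688/250047) = -2976089/19029654 ≠ 1/4 ⇒ order 3.
b·(c∘Ac): (-123529/637678)·(-40/63) + 148617/2550712·(-26128/27783) = 24034/352401 ≠ 1/8
b·Ac²: (-123529/637678)·(-1/3) + 148617/2550712·838/1029 = 157907/1409604 ≠ 1/12
b·A²c: 148617/2550712·(-16/21) = -14154/318839 ≠ 1/24

3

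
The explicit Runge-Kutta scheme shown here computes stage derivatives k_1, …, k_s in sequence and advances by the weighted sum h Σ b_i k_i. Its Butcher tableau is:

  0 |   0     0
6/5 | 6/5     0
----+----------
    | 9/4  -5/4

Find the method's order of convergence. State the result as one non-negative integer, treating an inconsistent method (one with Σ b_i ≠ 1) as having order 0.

b = (9/4, -5/4)
c = (0, 6/5)
Σ b_i: 9/4·1 + (-5/4)·1 = 1 ✓
b·c: (-5/4)·6/5 = -3/2 ≠ 1/2 ⇒ order 1.

1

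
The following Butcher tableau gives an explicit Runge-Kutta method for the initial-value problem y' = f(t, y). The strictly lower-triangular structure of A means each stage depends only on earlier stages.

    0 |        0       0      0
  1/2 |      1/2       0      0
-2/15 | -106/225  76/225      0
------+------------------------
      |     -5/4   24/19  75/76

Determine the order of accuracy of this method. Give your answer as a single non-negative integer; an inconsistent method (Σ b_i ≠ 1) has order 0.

b = (-5/4, 24/19, 75/76)
c = (0, 1/2, -2/15)
Ac = (0, 0, 38/225)
Σ b_i: (-5/4)·1 + 24/19·1 + 75/76·1 = 1 ✓
b·c: 24/19·1/2 + 75/76·(-2/15) = 1/2 ✓
b·c²: 24/19·1/4 + 75/76·4/225 = 1/3 ✓
b·Ac: 75/76·38/225 = 1/6 ✓; 3 stages ⇒ order 3.

3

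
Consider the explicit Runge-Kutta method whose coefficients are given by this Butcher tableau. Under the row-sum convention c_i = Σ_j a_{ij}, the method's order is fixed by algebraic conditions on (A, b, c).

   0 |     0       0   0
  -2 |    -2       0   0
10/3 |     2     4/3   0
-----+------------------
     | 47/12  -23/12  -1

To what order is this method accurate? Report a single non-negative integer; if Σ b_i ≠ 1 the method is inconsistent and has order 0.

2

b = (47/12, -23/12, -1)
c = (0, -2, 10/3)
Ac = (0, 0, -8/3)
Σ b_i: 47/12·1 + (-23/12)·1 + (-1)·1 = 1 ✓
b·c: (-23/12)·(-2) + (-1)·10/3 = 1/2 ✓
b·c²: (-23/12)·4 + (-1)·100/9 = -169/9 ≠ 1/3 ⇒ order 2.
b·Ac: (-1)·(-8/3) = 8/3 ≠ 1/6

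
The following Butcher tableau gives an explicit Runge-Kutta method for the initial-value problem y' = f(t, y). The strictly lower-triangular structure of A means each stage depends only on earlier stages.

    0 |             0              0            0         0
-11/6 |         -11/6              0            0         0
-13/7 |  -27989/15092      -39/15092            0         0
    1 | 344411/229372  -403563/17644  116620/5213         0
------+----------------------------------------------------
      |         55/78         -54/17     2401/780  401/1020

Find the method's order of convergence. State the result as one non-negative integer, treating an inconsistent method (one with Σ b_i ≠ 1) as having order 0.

b = (55/78, -54/17, 2401/780, 401/1020)
c = (0, -11/6, -13/7, 1)
Ac = (0, 0, 13/2744, 1241/3208)
Σ b_i: 55/78·1 + (-54/17)·1 + 2401/780·1 + 401/1020·1 = 1 ✓
b·c: (-54/17)·(-11/6) + 2401/780·(-13/7) + 401/1020·1 = 1/2 ✓
b·c²: (-54/17)·121/36 + 2401/780·169/49 + 401/1020·1 = 1/3 ✓
b·Ac: 2401/780·13/2744 + 401/1020·1241/3208 = 1/6 ✓
b·c³: (-54/17)·(-1331/216) + 2401/780·(-2197/343) + 401/1020·1 = 1/4 ✓
b·(c∘Ac): 2401/780·(-169/19208) + 401/1020·1241/3208 = 1/8 ✓
b·Ac²: 2401/780·(-143/16464) + 401/1020·5389/19248 = 1/12 ✓
b·A²c: 401/1020·85/802 = 1/24 ✓; 4 stages ⇒ order 4.

4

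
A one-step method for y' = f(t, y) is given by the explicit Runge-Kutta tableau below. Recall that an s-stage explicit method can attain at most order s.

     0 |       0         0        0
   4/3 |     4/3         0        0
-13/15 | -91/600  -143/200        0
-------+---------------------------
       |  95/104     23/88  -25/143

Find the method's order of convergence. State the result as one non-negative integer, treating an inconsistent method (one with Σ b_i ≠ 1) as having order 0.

3

b = (95/104, 23/88, -25/143)
c = (0, 4/3, -13/15)
Ac = (0, 0, -143/150)
Σ b_i: 95/104·1 + 23/88·1 + (-25/143)·1 = 1 ✓
b·c: 23/88·4/3 + (-25/143)·(-13/15) = 1/2 ✓
b·c²: 23/88·16/9 + (-25/143)·169/225 = 1/3 ✓
b·Ac: (-25/143)·(-143/150) = 1/6 ✓; 3 stages ⇒ order 3.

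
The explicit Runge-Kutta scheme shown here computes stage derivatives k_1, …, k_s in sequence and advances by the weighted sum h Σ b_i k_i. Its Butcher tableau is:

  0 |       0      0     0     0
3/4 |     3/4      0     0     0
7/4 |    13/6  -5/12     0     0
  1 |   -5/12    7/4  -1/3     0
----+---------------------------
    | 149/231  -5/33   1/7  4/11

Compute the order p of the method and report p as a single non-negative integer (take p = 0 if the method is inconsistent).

2

b = (149/231, -5/33, 1/7, 4/11)
c = (0, 3/4, 7/4, 1)
Ac = (0, 0, -5/16, 35/48)
Σ b_i: 149/231·1 + (-5/33)·1 + 1/7·1 + 4/11·1 = 1 ✓
b·c: (-5/33)·3/4 + 1/7·7/4 + 4/11·1 = 1/2 ✓
b·c²: (-5/33)·9/16 + 1/7·49/16 + 4/11·1 = 63/88 ≠ 1/3 ⇒ order 2.
b·Ac: 1/7·(-5/16) + 4/11·35/48 = 815/3696 ≠ 1/6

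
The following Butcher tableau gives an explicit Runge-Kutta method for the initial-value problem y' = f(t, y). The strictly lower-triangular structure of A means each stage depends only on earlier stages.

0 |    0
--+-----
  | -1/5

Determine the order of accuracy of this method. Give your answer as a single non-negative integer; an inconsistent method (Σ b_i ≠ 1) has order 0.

0

b = (-1/5)
c = (0)
Σ b_i: (-1/5)·1 = -1/5 ≠ 1 ⇒ order 0.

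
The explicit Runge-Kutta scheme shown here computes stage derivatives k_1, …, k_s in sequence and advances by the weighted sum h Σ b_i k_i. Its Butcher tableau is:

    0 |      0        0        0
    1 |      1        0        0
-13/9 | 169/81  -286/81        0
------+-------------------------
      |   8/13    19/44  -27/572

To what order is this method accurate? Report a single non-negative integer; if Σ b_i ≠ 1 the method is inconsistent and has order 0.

3

b = (8/13, 19/44, -27/572)
c = (0, 1, -13/9)
Ac = (0, 0, -286/81)
Σ b_i: 8/13·1 + 19/44·1 + (-27/572)·1 = 1 ✓
b·c: 19/44·1 + (-27/572)·(-13/9) = 1/2 ✓
b·c²: 19/44·1 + (-27/572)·169/81 = 1/3 ✓
b·Ac: (-27/572)·(-286/81) = 1/6 ✓; 3 stages ⇒ order 3.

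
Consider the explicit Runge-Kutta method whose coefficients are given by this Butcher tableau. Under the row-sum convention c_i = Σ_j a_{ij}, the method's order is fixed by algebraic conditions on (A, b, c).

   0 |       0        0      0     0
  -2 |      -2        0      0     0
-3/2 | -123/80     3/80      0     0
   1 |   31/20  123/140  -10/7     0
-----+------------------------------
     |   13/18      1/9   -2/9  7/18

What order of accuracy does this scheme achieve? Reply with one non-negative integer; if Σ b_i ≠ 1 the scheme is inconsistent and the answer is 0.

4

b = (13/18, 1/9, -2/9, 7/18)
c = (0, -2, -3/2, 1)
Ac = (0, 0, -3/40, 27/70)
Σ b_i: 13/18·1 + 1/9·1 + (-2/9)·1 + 7/18·1 = 1 ✓
b·c: 1/9·(-2) + (-2/9)·(-3/2) + 7/18·1 = 1/2 ✓
b·c²: 1/9·4 + (-2/9)·9/4 + 7/18·1 = 1/3 ✓
b·Ac: (-2/9)·(-3/40) + 7/18·27/70 = 1/6 ✓
b·c³: 1/9·(-8) + (-2/9)·(-27/8) + 7/18·1 = 1/4 ✓
b·(c∘Ac): (-2/9)·9/80 + 7/18·27/70 = 1/8 ✓
b·Ac²: (-2/9)·3/20 + 7/18·3/10 = 1/12 ✓
b·A²c: 7/18·3/28 = 1/24 ✓; 4 stages ⇒ order 4.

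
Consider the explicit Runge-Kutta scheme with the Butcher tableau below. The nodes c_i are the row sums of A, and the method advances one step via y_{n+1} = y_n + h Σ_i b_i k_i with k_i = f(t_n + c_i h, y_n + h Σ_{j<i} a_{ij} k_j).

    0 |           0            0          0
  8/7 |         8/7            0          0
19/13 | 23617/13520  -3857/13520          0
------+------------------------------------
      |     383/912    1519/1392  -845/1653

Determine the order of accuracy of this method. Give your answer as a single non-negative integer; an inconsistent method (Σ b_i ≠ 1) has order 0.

3

b = (383/912, 1519/1392, -845/1653)
c = (0, 8/7, 19/13)
Ac = (0, 0, -551/1690)
Σ b_i: 383/912·1 + 1519/1392·1 + (-845/1653)·1 = 1 ✓
b·c: 1519/1392·8/7 + (-845/1653)·19/13 = 1/2 ✓
b·c²: 1519/1392·64/49 + (-845/1653)·361/169 = 1/3 ✓
b·Ac: (-845/1653)·(-551/1690) = 1/6 ✓; 3 stages ⇒ order 3.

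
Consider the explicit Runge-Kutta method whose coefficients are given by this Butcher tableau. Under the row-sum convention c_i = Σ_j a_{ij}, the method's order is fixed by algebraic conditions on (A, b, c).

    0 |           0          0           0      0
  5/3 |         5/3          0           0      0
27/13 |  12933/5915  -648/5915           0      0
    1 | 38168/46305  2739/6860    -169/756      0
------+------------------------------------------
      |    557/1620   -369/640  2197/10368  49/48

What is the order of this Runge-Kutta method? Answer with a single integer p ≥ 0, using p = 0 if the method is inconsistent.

b = (557/1620, -369/640, 2197/10368, 49/48)
c = (0, 5/3, 27/13, 1)
Ac = (0, 0, -216/1183, 69/343)
Σ b_i: 557/1620·1 + (-369/640)·1 + 2197/10368·1 + 49/48·1 = 1 ✓
b·c: (-369/640)·5/3 + 2197/10368·27/13 + 49/48·1 = 1/2 ✓
b·c²: (-369/640)·25/9 + 2197/10368·729/169 + 49/48·1 = 1/3 ✓
b·Ac: 2197/10368·(-216/1183) + 49/48·69/343 = 1/6 ✓
b·c³: (-369/640)·125/27 + 2197/10368·19683/2197 + 49/48·1 = 1/4 ✓
b·(c∘Ac): 2197/10368·(-5832/15379) + 49/48·69/343 = 1/8 ✓
b·Ac²: 2197/10368·(-360/1183) + 49/48·149/1029 = 1/12 ✓
b·A²c: 49/48·2/49 = 1/24 ✓; 4 stages ⇒ order 4.

4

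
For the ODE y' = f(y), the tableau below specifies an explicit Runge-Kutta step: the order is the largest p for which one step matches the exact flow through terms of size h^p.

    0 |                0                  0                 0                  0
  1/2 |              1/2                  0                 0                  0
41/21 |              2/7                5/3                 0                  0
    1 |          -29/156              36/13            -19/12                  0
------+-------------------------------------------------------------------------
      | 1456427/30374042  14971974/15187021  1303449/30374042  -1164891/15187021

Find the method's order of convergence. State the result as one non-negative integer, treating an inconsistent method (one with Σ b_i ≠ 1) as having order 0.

3

b = (1456427/30374042, 14971974/15187021, 1303449/30374042, -1164891/15187021)
c = (0, 1/2, 41/21, 1)
Ac = (0, 0, 5/6, -5591/3276)
Σ b_i: 1456427/30374042·1 + 14971974/15187021·1 + 1303449/30374042·1 + (-1164891/15187021)·1 = 1 ✓
b·c: 14971974/15187021·1/2 + 1303449/30374042·41/21 + (-1164891/15187021)·1 = 1/2 ✓
b·c²: 14971974/15187021·1/4 + 1303449/30374042·1681/441 + (-1164891/15187021)·1 = 1/3 ✓
b·Ac: 1303449/30374042·5/6 + (-1164891/15187021)·(-5591/3276) = 1/6 ✓
b·c³: 14971974/15187021·1/8 + 1303449/30374042·68921/9261 + (-1164891/15187021)·1 = 1400309663/3827129292 ≠ 1/4 ⇒ order 3.
b·(c∘Ac): 1303449/30374042·205/126 + (-1164891/15187021)·(-5591/3276) = 18290471/91122126 ≠ 1/8
b·Ac²: 1303449/30374042·5/12 + (-1164891/15187021)·(-367579/68796) = 3273781331/7654258584 ≠ 1/12
b·A²c: (-1164891/15187021)·(-95/72) = 36888215/364488504 ≠ 1/24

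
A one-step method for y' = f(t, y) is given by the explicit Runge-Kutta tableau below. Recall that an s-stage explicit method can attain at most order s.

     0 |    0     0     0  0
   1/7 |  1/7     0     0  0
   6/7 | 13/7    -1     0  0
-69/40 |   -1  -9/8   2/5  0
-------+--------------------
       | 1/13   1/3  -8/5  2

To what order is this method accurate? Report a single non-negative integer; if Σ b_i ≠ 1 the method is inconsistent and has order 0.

b = (1/13, 1/3, -8/5, 2)
c = (0, 1/7, 6/7, -69/40)
Ac = (0, 0, -1/7, 51/280)
Σ b_i: 1/13·1 + 1/3·1 + (-8/5)·1 + 2·1 = 158/195 ≠ 1 ⇒ order 0.

0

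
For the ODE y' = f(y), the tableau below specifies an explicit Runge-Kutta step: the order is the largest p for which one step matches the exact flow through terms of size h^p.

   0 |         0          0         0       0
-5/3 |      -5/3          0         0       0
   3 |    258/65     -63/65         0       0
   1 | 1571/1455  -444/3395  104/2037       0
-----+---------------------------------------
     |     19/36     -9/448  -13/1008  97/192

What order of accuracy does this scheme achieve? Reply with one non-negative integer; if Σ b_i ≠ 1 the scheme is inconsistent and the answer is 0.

b = (19/36, -9/448, -13/1008, 97/192)
c = (0, -5/3, 3, 1)
Ac = (0, 0, 21/13, 36/97)
Σ b_i: 19/36·1 + (-9/448)·1 + (-13/1008)·1 + 97/192·1 = 1 ✓
b·c: (-9/448)·(-5/3) + (-13/1008)·3 + 97/192·1 = 1/2 ✓
b·c²: (-9/448)·25/9 + (-13/1008)·9 + 97/192·1 = 1/3 ✓
b·Ac: (-13/1008)·21/13 + 97/192·36/97 = 1/6 ✓
b·c³: (-9/448)·(-125/27) + (-13/1008)·27 + 97/192·1 = 1/4 ✓
b·(c∘Ac): (-13/1008)·63/13 + 97/192·36/97 = 1/8 ✓
b·Ac²: (-13/1008)·(-35/13) + 97/192·28/291 = 1/12 ✓
b·A²c: 97/192·8/97 = 1/24 ✓; 4 stages ⇒ order 4.

4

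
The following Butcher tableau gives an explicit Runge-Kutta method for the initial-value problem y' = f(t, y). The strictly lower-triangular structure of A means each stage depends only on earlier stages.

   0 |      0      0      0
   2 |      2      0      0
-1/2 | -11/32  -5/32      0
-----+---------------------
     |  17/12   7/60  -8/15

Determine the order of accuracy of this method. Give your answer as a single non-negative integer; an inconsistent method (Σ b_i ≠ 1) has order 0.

b = (17/12, 7/60, -8/15)
c = (0, 2, -1/2)
Ac = (0, 0, -5/16)
Σ b_i: 17/12·1 + 7/60·1 + (-8/15)·1 = 1 ✓
b·c: 7/60·2 + (-8/15)·(-1/2) = 1/2 ✓
b·c²: 7/60·4 + (-8/15)·1/4 = 1/3 ✓
b·Ac: (-8/15)·(-5/16) = 1/6 ✓; 3 stages ⇒ order 3.

3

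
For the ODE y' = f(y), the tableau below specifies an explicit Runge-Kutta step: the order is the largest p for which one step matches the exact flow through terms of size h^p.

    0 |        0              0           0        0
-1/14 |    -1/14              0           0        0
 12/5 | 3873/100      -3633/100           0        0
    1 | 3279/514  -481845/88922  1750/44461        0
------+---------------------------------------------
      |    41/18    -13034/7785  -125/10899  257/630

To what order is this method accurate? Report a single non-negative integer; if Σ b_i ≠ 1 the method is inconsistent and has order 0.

b = (41/18, -13034/7785, -125/10899, 257/630)
c = (0, -1/14, 12/5, 1)
Ac = (0, 0, 519/200, 495/1028)
Σ b_i: 41/18·1 + (-13034/7785)·1 + (-125/10899)·1 + 257/630·1 = 1 ✓
b·c: (-13034/7785)·(-1/14) + (-125/10899)·12/5 + 257/630·1 = 1/2 ✓
b·c²: (-13034/7785)·1/196 + (-125/10899)·144/25 + 257/630·1 = 1/3 ✓
b·Ac: (-125/10899)·519/200 + 257/630·495/1028 = 1/6 ✓
b·c³: (-13034/7785)·(-1/2744) + (-125/10899)·1728/125 + 257/630·1 = 1/4 ✓
b·(c∘Ac): (-125/10899)·1557/250 + 257/630·495/1028 = 1/8 ✓
b·Ac²: (-125/10899)·(-519/2800) + 257/630·2865/14392 = 1/12 ✓
b·A²c: 257/630·105/1028 = 1/24 ✓; 4 stages ⇒ order 4.

4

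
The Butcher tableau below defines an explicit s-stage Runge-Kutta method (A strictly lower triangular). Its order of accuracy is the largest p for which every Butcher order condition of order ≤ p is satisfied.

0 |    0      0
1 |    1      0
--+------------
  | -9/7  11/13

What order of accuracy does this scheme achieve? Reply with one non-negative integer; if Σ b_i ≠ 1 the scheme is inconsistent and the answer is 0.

0

b = (-9/7, 11/13)
c = (0, 1)
Σ b_i: (-9/7)·1 + 11/13·1 = -40/91 ≠ 1 ⇒ order 0.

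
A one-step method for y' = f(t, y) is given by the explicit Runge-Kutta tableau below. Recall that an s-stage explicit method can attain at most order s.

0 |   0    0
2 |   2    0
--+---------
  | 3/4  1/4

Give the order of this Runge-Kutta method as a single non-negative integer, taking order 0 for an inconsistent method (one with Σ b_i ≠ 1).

2

b = (3/4, 1/4)
c = (0, 2)
Σ b_i: 3/4·1 + 1/4·1 = 1 ✓
b·c: 1/4·2 = 1/2 ✓; 2 stages ⇒ order 2.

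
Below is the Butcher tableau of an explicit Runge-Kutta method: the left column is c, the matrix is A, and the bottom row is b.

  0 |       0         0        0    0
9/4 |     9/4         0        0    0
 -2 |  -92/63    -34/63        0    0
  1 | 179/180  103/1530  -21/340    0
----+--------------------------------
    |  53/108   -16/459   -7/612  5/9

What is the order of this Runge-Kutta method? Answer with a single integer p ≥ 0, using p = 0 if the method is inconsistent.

b = (53/108, -16/459, -7/612, 5/9)
c = (0, 9/4, -2, 1)
Ac = (0, 0, -17/14, 11/40)
Σ b_i: 53/108·1 + (-16/459)·1 + (-7/612)·1 + 5/9·1 = 1 ✓
b·c: (-16/459)·9/4 + (-7/612)·(-2) + 5/9·1 = 1/2 ✓
b·c²: (-16/459)·81/16 + (-7/612)·4 + 5/9·1 = 1/3 ✓
b·Ac: (-7/612)·(-17/14) + 5/9·11/40 = 1/6 ✓
b·c³: (-16/459)·729/64 + (-7/612)·(-8) + 5/9·1 = 1/4 ✓
b·(c∘Ac): (-7/612)·17/7 + 5/9·11/40 = 1/8 ✓
b·Ac²: (-7/612)·(-153/56) + 5/9·3/32 = 1/12 ✓
b·A²c: 5/9·3/40 = 1/24 ✓; 4 stages ⇒ order 4.

4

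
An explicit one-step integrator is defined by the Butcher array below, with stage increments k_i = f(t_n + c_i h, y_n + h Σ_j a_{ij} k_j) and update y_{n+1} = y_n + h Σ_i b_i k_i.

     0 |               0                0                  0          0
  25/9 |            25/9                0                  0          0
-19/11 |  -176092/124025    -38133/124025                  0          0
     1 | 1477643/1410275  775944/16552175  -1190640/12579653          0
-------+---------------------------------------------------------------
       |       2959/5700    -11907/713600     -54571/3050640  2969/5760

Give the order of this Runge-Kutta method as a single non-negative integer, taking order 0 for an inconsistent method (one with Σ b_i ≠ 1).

4

b = (2959/5700, -11907/713600, -54571/3050640, 2969/5760)
c = (0, 25/9, -19/11, 1)
Ac = (0, 0, -4237/4961, 872/2969)
Σ b_i: 2959/5700·1 + (-11907/713600)·1 + (-54571/3050640)·1 + 2969/5760·1 = 1 ✓
b·c: (-11907/713600)·25/9 + (-54571/3050640)·(-19/11) + 2969/5760·1 = 1/2 ✓
b·c²: (-11907/713600)·625/81 + (-54571/3050640)·361/121 + 2969/5760·1 = 1/3 ✓
b·Ac: (-54571/3050640)·(-4237/4961) + 2969/5760·872/2969 = 1/6 ✓
b·c³: (-11907/713600)·15625/729 + (-54571/3050640)·(-6859/1331) + 2969/5760·1 = 1/4 ✓
b·(c∘Ac): (-54571/3050640)·80503/54571 + 2969/5760·872/2969 = 1/8 ✓
b·Ac²: (-54571/3050640)·(-105925/44649) + 2969/5760·2120/26721 = 1/12 ✓
b·A²c: 2969/5760·240/2969 = 1/24 ✓; 4 stages ⇒ order 4.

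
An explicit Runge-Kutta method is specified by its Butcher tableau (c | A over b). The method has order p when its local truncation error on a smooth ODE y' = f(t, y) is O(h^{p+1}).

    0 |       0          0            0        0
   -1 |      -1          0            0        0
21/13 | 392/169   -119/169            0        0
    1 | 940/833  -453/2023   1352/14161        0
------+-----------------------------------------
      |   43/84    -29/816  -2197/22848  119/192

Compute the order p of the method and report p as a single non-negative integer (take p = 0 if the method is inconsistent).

4

b = (43/84, -29/816, -2197/22848, 119/192)
c = (0, -1, 21/13, 1)
Ac = (0, 0, 119/169, 45/119)
Σ b_i: 43/84·1 + (-29/816)·1 + (-2197/22848)·1 + 119/192·1 = 1 ✓
b·c: (-29/816)·(-1) + (-2197/22848)·21/13 + 119/192·1 = 1/2 ✓
b·c²: (-29/816)·1 + (-2197/22848)·441/169 + 119/192·1 = 1/3 ✓
b·Ac: (-2197/22848)·119/169 + 119/192·45/119 = 1/6 ✓
b·c³: (-29/816)·(-1) + (-2197/22848)·9261/2197 + 119/192·1 = 1/4 ✓
b·(c∘Ac): (-2197/22848)·2499/2197 + 119/192·45/119 = 1/8 ✓
b·Ac²: (-2197/22848)·(-119/169) + 119/192·3/119 = 1/12 ✓
b·A²c: 119/192·8/119 = 1/24 ✓; 4 stages ⇒ order 4.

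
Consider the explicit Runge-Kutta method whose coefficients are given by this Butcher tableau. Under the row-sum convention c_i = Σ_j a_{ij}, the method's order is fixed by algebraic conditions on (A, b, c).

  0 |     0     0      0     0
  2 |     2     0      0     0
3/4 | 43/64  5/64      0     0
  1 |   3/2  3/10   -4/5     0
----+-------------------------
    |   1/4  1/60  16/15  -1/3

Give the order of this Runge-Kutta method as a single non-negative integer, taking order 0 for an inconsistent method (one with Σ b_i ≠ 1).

b = (1/4, 1/60, 16/15, -1/3)
c = (0, 2, 3/4, 1)
Ac = (0, 0, 5/32, 0)
Σ b_i: 1/4·1 + 1/60·1 + 16/15·1 + (-1/3)·1 = 1 ✓
b·c: 1/60·2 + 16/15·3/4 + (-1/3)·1 = 1/2 ✓
b·c²: 1/60·4 + 16/15·9/16 + (-1/3)·1 = 1/3 ✓
b·Ac: 16/15·5/32 = 1/6 ✓
b·c³: 1/60·8 + 16/15·27/64 + (-1/3)·1 = 1/4 ✓
b·(c∘Ac): 16/15·15/128 = 1/8 ✓
b·Ac²: 16/15·5/16 + (-1/3)·3/4 = 1/12 ✓
b·A²c: (-1/3)·(-1/8) = 1/24 ✓; 4 stages ⇒ order 4.

4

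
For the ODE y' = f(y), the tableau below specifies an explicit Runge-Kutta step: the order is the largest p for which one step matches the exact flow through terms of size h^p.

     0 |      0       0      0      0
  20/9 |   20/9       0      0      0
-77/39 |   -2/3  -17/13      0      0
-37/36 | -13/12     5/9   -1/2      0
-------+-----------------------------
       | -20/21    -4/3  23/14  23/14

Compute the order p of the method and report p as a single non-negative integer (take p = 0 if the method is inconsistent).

1

b = (-20/21, -4/3, 23/14, 23/14)
c = (0, 20/9, -77/39, -37/36)
Ac = (0, 0, -340/117, 4679/2106)
Σ b_i: (-20/21)·1 + (-4/3)·1 + 23/14·1 + 23/14·1 = 1 ✓
b·c: (-4/3)·20/9 + 23/14·(-77/39) + 23/14·(-37/36) = -155185/19656 ≠ 1/2 ⇒ order 1.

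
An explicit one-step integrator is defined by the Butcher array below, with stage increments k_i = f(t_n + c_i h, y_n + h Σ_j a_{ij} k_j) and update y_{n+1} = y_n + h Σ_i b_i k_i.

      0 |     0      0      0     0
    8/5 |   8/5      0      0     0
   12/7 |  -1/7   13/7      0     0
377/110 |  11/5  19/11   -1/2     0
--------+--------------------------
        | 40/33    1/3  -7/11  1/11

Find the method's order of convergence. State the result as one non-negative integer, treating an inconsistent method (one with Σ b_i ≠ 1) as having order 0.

1

b = (40/33, 1/3, -7/11, 1/11)
c = (0, 8/5, 12/7, 377/110)
Ac = (0, 0, 104/35, 734/385)
Σ b_i: 40/33·1 + 1/3·1 + (-7/11)·1 + 1/11·1 = 1 ✓
b·c: 1/3·8/5 + (-7/11)·12/7 + 1/11·377/110 = -893/3630 ≠ 1/2 ⇒ order 1.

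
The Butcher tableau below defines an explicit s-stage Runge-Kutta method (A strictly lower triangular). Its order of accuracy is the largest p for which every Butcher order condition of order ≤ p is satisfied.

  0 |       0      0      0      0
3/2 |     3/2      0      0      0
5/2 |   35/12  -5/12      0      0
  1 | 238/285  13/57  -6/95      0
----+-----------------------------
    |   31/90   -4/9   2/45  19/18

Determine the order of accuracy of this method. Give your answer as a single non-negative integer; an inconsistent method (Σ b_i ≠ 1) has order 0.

b = (31/90, -4/9, 2/45, 19/18)
c = (0, 3/2, 5/2, 1)
Ac = (0, 0, -5/8, 7/38)
Σ b_i: 31/90·1 + (-4/9)·1 + 2/45·1 + 19/18·1 = 1 ✓
b·c: (-4/9)·3/2 + 2/45·5/2 + 19/18·1 = 1/2 ✓
b·c²: (-4/9)·9/4 + 2/45·25/4 + 19/18·1 = 1/3 ✓
b·Ac: 2/45·(-5/8) + 19/18·7/38 = 1/6 ✓
b·c³: (-4/9)·27/8 + 2/45·125/8 + 19/18·1 = 1/4 ✓
b·(c∘Ac): 2/45·(-25/16) + 19/18·7/38 = 1/8 ✓
b·Ac²: 2/45·(-15/16) + 19/18·9/76 = 1/12 ✓
b·A²c: 19/18·3/76 = 1/24 ✓; 4 stages ⇒ order 4.

4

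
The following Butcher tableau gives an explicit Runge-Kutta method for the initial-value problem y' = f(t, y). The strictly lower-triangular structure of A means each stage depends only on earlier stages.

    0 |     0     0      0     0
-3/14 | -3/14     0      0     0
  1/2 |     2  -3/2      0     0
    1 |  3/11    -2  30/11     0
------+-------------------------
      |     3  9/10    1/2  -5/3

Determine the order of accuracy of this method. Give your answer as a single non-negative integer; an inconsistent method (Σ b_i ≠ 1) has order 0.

0

b = (3, 9/10, 1/2, -5/3)
c = (0, -3/14, 1/2, 1)
Ac = (0, 0, 9/28, 138/77)
Σ b_i: 3·1 + 9/10·1 + 1/2·1 + (-5/3)·1 = 41/15 ≠ 1 ⇒ order 0.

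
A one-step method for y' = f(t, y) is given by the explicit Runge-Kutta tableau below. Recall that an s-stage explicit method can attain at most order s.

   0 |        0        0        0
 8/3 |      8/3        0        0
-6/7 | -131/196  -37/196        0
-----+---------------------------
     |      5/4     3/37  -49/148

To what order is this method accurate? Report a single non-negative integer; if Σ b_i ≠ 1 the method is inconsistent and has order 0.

3

b = (5/4, 3/37, -49/148)
c = (0, 8/3, -6/7)
Ac = (0, 0, -74/147)
Σ b_i: 5/4·1 + 3/37·1 + (-49/148)·1 = 1 ✓
b·c: 3/37·8/3 + (-49/148)·(-6/7) = 1/2 ✓
b·c²: 3/37·64/9 + (-49/148)·36/49 = 1/3 ✓
b·Ac: (-49/148)·(-74/147) = 1/6 ✓; 3 stages ⇒ order 3.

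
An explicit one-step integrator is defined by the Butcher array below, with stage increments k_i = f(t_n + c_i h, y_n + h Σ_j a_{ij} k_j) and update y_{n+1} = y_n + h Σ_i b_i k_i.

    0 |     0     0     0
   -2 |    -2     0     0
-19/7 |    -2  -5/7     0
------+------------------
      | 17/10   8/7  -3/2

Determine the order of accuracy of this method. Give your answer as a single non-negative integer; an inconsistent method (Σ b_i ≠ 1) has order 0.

0

b = (17/10, 8/7, -3/2)
c = (0, -2, -19/7)
Ac = (0, 0, 10/7)
Σ b_i: 17/10·1 + 8/7·1 + (-3/2)·1 = 47/35 ≠ 1 ⇒ order 0.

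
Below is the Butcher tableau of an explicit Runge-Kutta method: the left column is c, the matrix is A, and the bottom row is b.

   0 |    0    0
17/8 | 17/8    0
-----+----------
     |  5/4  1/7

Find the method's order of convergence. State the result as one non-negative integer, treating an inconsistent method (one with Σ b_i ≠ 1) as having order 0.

b = (5/4, 1/7)
c = (0, 17/8)
Σ b_i: 5/4·1 + 1/7·1 = 39/28 ≠ 1 ⇒ order 0.

0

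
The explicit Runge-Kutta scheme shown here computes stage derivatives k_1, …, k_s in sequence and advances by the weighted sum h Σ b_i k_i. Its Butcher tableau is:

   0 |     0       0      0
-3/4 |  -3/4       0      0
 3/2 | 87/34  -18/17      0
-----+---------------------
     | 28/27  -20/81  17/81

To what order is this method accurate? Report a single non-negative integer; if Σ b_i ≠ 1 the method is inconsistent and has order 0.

b = (28/27, -20/81, 17/81)
c = (0, -3/4, 3/2)
Ac = (0, 0, 27/34)
Σ b_i: 28/27·1 + (-20/81)·1 + 17/81·1 = 1 ✓
b·c: (-20/81)·(-3/4) + 17/81·3/2 = 1/2 ✓
b·c²: (-20/81)·9/16 + 17/81·9/4 = 1/3 ✓
b·Ac: 17/81·27/34 = 1/6 ✓; 3 stages ⇒ order 3.

3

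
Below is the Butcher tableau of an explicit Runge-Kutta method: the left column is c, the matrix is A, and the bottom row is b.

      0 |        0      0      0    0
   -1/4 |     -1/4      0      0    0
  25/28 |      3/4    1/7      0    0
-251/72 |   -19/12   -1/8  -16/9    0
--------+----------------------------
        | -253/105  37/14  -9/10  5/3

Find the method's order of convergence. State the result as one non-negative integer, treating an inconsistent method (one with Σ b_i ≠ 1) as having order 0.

1

b = (-253/105, 37/14, -9/10, 5/3)
c = (0, -1/4, 25/28, -251/72)
Ac = (0, 0, -1/28, -3137/2016)
Σ b_i: (-253/105)·1 + 37/14·1 + (-9/10)·1 + 5/3·1 = 1 ✓
b·c: 37/14·(-1/4) + (-9/10)·25/28 + 5/3·(-251/72) = -10999/1512 ≠ 1/2 ⇒ order 1.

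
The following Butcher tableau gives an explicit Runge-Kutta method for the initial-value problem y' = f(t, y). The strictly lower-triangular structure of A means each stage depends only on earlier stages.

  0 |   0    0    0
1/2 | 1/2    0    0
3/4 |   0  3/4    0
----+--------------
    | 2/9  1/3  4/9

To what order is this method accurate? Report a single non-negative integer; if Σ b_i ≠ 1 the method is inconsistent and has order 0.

b = (2/9, 1/3, 4/9)
c = (0, 1/2, 3/4)
Ac = (0, 0, 3/8)
Σ b_i: 2/9·1 + 1/3·1 + 4/9·1 = 1 ✓
b·c: 1/3·1/2 + 4/9·3/4 = 1/2 ✓
b·c²: 1/3·1/4 + 4/9·9/16 = 1/3 ✓
b·Ac: 4/9·3/8 = 1/6 ✓; 3 stages ⇒ order 3.

3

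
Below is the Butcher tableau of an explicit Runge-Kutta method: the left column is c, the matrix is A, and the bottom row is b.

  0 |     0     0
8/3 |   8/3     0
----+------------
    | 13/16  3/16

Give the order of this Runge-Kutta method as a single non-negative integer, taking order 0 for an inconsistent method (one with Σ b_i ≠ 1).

2

b = (13/16, 3/16)
c = (0, 8/3)
Σ b_i: 13/16·1 + 3/16·1 = 1 ✓
b·c: 3/16·8/3 = 1/2 ✓; 2 stages ⇒ order 2.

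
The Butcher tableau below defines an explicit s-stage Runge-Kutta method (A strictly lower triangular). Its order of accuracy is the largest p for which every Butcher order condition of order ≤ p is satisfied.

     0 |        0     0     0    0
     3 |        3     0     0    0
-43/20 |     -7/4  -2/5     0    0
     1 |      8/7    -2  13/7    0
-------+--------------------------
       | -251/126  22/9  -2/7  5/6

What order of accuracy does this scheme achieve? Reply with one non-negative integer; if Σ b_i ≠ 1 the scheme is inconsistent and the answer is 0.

1

b = (-251/126, 22/9, -2/7, 5/6)
c = (0, 3, -43/20, 1)
Ac = (0, 0, -6/5, -1399/140)
Σ b_i: (-251/126)·1 + 22/9·1 + (-2/7)·1 + 5/6·1 = 1 ✓
b·c: 22/9·3 + (-2/7)·(-43/20) + 5/6·1 = 922/105 ≠ 1/2 ⇒ order 1.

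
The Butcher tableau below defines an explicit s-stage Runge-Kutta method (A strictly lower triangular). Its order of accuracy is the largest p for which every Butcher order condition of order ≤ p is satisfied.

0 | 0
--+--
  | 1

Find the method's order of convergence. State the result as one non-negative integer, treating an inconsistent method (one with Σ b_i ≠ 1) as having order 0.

1

b = (1)
c = (0)
Σ b_i: 1·1 = 1 ✓; 1 stage ⇒ order 1.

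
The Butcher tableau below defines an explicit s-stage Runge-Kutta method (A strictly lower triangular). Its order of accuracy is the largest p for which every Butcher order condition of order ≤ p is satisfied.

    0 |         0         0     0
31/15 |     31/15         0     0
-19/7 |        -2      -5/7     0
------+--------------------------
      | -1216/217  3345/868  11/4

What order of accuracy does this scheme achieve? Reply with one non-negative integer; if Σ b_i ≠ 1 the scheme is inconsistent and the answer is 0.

2

b = (-1216/217, 3345/868, 11/4)
c = (0, 31/15, -19/7)
Ac = (0, 0, -31/21)
Σ b_i: (-1216/217)·1 + 3345/868·1 + 11/4·1 = 1 ✓
b·c: 3345/868·31/15 + 11/4·(-19/7) = 1/2 ✓
b·c²: 3345/868·961/225 + 11/4·361/49 = 26989/735 ≠ 1/3 ⇒ order 2.
b·Ac: 11/4·(-31/21) = -341/84 ≠ 1/6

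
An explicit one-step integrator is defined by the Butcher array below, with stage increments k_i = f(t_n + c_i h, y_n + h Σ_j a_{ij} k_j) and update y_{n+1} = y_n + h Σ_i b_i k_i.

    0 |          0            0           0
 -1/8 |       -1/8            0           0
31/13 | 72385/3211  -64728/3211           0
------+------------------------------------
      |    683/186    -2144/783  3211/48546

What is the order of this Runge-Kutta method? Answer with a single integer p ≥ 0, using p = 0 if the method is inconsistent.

b = (683/186, -2144/783, 3211/48546)
c = (0, -1/8, 31/13)
Ac = (0, 0, 8091/3211)
Σ b_i: 683/186·1 + (-2144/783)·1 + 3211/48546·1 = 1 ✓
b·c: (-2144/783)·(-1/8) + 3211/48546·31/13 = 1/2 ✓
b·c²: (-2144/783)·1/64 + 3211/48546·961/169 = 1/3 ✓
b·Ac: 3211/48546·8091/3211 = 1/6 ✓; 3 stages ⇒ order 3.

3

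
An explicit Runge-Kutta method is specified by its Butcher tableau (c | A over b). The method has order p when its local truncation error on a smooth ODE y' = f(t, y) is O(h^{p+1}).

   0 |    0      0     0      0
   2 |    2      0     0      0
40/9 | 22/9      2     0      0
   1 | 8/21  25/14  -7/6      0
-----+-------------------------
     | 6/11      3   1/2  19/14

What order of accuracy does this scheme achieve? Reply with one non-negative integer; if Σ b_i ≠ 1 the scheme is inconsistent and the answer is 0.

0

b = (6/11, 3, 1/2, 19/14)
c = (0, 2, 40/9, 1)
Ac = (0, 0, 4, -305/189)
Σ b_i: 6/11·1 + 3·1 + 1/2·1 + 19/14·1 = 416/77 ≠ 1 ⇒ order 0.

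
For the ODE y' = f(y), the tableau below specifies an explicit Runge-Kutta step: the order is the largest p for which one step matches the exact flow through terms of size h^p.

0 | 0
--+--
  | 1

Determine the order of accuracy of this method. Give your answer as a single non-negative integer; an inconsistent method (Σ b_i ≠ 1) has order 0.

1

b = (1)
c = (0)
Σ b_i: 1·1 = 1 ✓; 1 stage ⇒ order 1.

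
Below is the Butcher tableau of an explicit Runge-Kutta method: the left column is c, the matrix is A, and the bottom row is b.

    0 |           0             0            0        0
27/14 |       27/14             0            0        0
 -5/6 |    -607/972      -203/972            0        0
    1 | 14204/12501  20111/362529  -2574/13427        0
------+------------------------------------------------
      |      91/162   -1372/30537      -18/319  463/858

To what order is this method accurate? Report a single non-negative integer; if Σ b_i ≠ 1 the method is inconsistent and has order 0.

4

b = (91/162, -1372/30537, -18/319, 463/858)
c = (0, 27/14, -5/6, 1)
Ac = (0, 0, -29/72, 247/926)
Σ b_i: 91/162·1 + (-1372/30537)·1 + (-18/319)·1 + 463/858·1 = 1 ✓
b·c: (-1372/30537)·27/14 + (-18/319)·(-5/6) + 463/858·1 = 1/2 ✓
b·c²: (-1372/30537)·729/196 + (-18/319)·25/36 + 463/858·1 = 1/3 ✓
b·Ac: (-18/319)·(-29/72) + 463/858·247/926 = 1/6 ✓
b·c³: (-1372/30537)·19683/2744 + (-18/319)·(-125/216) + 463/858·1 = 1/4 ✓
b·(c∘Ac): (-18/319)·145/432 + 463/858·247/926 = 1/8 ✓
b·Ac²: (-18/319)·(-87/112) + 463/858·949/12964 = 1/12 ✓
b·A²c: 463/858·143/1852 = 1/24 ✓; 4 stages ⇒ order 4.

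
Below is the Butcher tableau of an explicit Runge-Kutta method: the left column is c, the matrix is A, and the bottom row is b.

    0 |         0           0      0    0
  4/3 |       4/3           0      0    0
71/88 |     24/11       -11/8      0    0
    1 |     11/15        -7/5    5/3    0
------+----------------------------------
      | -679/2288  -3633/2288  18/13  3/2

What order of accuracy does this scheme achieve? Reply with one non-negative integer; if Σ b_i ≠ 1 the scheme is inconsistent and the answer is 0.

2

b = (-679/2288, -3633/2288, 18/13, 3/2)
c = (0, 4/3, 71/88, 1)
Ac = (0, 0, -11/6, -689/1320)
Σ b_i: (-679/2288)·1 + (-3633/2288)·1 + 18/13·1 + 3/2·1 = 1 ✓
b·c: (-3633/2288)·4/3 + 18/13·71/88 + 3/2·1 = 1/2 ✓
b·c²: (-3633/2288)·16/9 + 18/13·5041/7744 + 3/2·1 = -63653/151008 ≠ 1/3 ⇒ order 2.
b·Ac: 18/13·(-11/6) + 3/2·(-689/1320) = -37997/11440 ≠ 1/6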